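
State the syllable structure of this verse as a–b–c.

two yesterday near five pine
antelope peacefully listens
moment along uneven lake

Line 1: two (1), yesterday (3), near (1), five (1), pine (1) → 7
Line 2: antelope (3), peacefully (3), listens (2) → 8
Line 3: moment (2), along (2), uneven (3), lake (1) → 8

7–8–8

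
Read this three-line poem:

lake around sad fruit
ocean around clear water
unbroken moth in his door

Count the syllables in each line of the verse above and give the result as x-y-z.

Line 1: lake (1), around (2), sad (1), fruit (1) → 5
Line 2: ocean (2), around (2), clear (1), water (2) → 7
Line 3: unbroken (3), moth (1), in (1), his (1), door (1) → 7

5-7-7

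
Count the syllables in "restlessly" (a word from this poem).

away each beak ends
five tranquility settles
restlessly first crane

3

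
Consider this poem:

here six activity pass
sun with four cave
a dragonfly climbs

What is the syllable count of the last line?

The last line: a (1), dragonfly (3), climbs (1) → 5

5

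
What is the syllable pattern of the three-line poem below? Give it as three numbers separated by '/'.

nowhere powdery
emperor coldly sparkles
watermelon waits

Line 1: "nowhere powdery": 2+3 = 5
Line 2: "emperor coldly sparkles": 3+2+2 = 7
Line 3: "watermelon waits": 4+1 = 5

5/7/5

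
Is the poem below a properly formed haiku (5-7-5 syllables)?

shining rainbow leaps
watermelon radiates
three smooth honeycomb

Yes

Line 1: "shining rainbow leaps": 2+2+1 = 5 ✓
Line 2: "watermelon radiates": 4+3 = 7 ✓
Line 3: "three smooth honeycomb": 1+1+3 = 5 ✓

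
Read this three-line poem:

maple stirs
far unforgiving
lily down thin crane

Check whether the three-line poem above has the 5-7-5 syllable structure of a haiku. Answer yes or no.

Line 1: maple (2), stirs (1) → 3 (expected 5)
Line 2: far (1), unforgiving (4) → 5 (expected 7)
Line 3: lily (2), down (1), thin (1), crane (1) → 5 ✓

No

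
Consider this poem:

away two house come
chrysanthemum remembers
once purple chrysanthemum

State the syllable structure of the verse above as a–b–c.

Line 1: "away two house come": 2+1+1+1 = 5
Line 2: "chrysanthemum remembers": 4+3 = 7
Line 3: "once purple chrysanthemum": 1+2+4 = 7

5–7–7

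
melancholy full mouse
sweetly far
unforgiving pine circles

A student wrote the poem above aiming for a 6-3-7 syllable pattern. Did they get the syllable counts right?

Line 1: "melancholy full mouse": 4+1+1 = 6 ✓
Line 2: "sweetly far": 2+1 = 3 ✓
Line 3: "unforgiving pine circles": 4+1+2 = 7 ✓

Yes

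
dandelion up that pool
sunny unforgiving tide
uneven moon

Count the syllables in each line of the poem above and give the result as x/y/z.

7/7/4

Line 1: "dandelion up that pool": 4+1+1+1 = 7
Line 2: "sunny unforgiving tide": 2+4+1 = 7
Line 3: "uneven moon": 3+1 = 4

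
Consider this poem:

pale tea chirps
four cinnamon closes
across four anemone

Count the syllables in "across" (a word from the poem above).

2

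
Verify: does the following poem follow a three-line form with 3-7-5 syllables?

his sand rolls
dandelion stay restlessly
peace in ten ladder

No

Line 1: his(1) + sand(1) + rolls(1) = 3 ✓
Line 2: dandelion(4) + stay(1) + restlessly(3) = 8 (expected 7)
Line 3: peace(1) + in(1) + ten(1) + ladder(2) = 5 ✓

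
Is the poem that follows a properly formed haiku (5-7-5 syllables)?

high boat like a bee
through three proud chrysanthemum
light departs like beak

Yes

Line 1: high(1) + boat(1) + like(1) + a(1) + bee(1) = 5 ✓
Line 2: through(1) + three(1) + proud(1) + chrysanthemum(4) = 7 ✓
Line 3: light(1) + departs(2) + like(1) + beak(1) = 5 ✓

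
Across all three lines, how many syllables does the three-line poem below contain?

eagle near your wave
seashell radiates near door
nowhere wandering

17

Line 1: eagle (2), near (1), your (1), wave (1) → 5
Line 2: seashell (2), radiates (3), near (1), door (1) → 7
Line 3: nowhere (2), wandering (3) → 5
Total: 5 + 7 + 5 = 17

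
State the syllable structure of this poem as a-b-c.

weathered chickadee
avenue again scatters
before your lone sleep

5-7-5

Line 1: weathered (2), chickadee (3) → 5
Line 2: avenue (3), again (2), scatters (2) → 7
Line 3: before (2), your (1), lone (1), sleep (1) → 5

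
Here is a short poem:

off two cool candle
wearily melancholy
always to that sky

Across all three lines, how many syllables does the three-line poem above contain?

17

Line 1: off(1) + two(1) + cool(1) + candle(2) = 5
Line 2: wearily(3) + melancholy(4) = 7
Line 3: always(2) + to(1) + that(1) + sky(1) = 5
Total: 5 + 7 + 5 = 17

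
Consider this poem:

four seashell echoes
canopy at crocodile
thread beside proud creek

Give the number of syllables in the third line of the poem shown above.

The third line: thread(1) + beside(2) + proud(1) + creek(1) = 5

5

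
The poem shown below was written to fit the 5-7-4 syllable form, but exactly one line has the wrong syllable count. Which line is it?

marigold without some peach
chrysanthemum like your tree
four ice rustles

The first line

Line 1: marigold (3), without (2), some (1), peach (1) → 7 (expected 5)
Line 2: chrysanthemum (4), like (1), your (1), tree (1) → 7 ✓
Line 3: four (1), ice (1), rustles (2) → 4 ✓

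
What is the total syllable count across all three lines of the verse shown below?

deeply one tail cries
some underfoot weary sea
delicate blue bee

Line 1: deeply(2) + one(1) + tail(1) + cries(1) = 5
Line 2: some(1) + underfoot(3) + weary(2) + sea(1) = 7
Line 3: delicate(3) + blue(1) + bee(1) = 5
Total: 5 + 7 + 5 = 17

17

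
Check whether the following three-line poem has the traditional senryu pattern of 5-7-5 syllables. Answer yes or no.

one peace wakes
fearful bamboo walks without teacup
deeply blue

Line 1: "one peace wakes": 1+1+1 = 3 (expected 5)
Line 2: "fearful bamboo walks without teacup": 2+2+1+2+2 = 9 (expected 7)
Line 3: "deeply blue": 2+1 = 3 (expected 5)

No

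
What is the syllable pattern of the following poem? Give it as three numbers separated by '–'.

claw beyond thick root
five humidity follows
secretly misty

5–7–5

Line 1: claw (1), beyond (2), thick (1), root (1) → 5
Line 2: five (1), humidity (4), follows (2) → 7
Line 3: secretly (3), misty (2) → 5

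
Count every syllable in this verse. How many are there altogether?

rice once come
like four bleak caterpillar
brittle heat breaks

Line 1: rice(1) + once(1) + come(1) = 3
Line 2: like(1) + four(1) + bleak(1) + caterpillar(4) = 7
Line 3: brittle(2) + heat(1) + breaks(1) = 4
Total: 3 + 7 + 4 = 14

14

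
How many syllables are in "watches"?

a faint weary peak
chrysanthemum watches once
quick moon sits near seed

2

"watches" has 2 syllables.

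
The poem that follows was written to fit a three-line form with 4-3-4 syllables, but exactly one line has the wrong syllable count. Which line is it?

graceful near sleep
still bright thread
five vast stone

The third line

Line 1: graceful (2), near (1), sleep (1) → 4 ✓
Line 2: still (1), bright (1), thread (1) → 3 ✓
Line 3: five (1), vast (1), stone (1) → 3 (expected 4)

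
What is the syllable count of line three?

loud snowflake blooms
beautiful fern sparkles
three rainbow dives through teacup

7

Line three: three(1) + rainbow(2) + dives(1) + through(1) + teacup(2) = 7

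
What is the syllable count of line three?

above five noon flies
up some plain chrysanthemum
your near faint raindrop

5

Line three: your(1) + near(1) + faint(1) + raindrop(2) = 5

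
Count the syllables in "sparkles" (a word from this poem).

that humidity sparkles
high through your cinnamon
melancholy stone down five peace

2

"sparkles" has 2 syllables.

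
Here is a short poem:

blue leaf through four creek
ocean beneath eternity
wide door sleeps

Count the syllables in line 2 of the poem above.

8

Line 2: ocean(2) + beneath(2) + eternity(4) = 8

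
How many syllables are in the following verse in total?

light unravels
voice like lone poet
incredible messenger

Line 1: light (1), unravels (3) → 4
Line 2: voice (1), like (1), lone (1), poet (2) → 5
Line 3: incredible (4), messenger (3) → 7
Total: 4 + 5 + 7 = 16

16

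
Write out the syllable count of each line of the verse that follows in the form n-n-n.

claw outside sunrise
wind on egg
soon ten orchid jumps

5-3-5

Line 1: claw (1), outside (2), sunrise (2) → 5
Line 2: wind (1), on (1), egg (1) → 3
Line 3: soon (1), ten (1), orchid (2), jumps (1) → 5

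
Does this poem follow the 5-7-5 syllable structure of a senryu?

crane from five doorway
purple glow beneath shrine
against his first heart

Line 1: crane(1) + from(1) + five(1) + doorway(2) = 5 ✓
Line 2: purple(2) + glow(1) + beneath(2) + shrine(1) = 6 (expected 7)
Line 3: against(2) + his(1) + first(1) + heart(1) = 5 ✓

No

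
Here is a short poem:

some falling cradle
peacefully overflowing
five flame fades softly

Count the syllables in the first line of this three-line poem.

The first line: "some falling cradle": 1+2+2 = 5

5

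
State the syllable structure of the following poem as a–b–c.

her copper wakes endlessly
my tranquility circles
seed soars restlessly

Line 1: her(1) + copper(2) + wakes(1) + endlessly(3) = 7
Line 2: my(1) + tranquility(4) + circles(2) = 7
Line 3: seed(1) + soars(1) + restlessly(3) = 5

7–7–5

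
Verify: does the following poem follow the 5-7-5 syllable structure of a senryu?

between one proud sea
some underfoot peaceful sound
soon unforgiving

Line 1: between(2) + one(1) + proud(1) + sea(1) = 5 ✓
Line 2: some(1) + underfoot(3) + peaceful(2) + sound(1) = 7 ✓
Line 3: soon(1) + unforgiving(4) = 5 ✓

Yes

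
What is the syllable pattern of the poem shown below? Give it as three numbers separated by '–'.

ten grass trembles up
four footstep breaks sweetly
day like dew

Line 1: ten(1) + grass(1) + trembles(2) + up(1) = 5
Line 2: four(1) + footstep(2) + breaks(1) + sweetly(2) = 6
Line 3: day(1) + like(1) + dew(1) = 3

5–6–3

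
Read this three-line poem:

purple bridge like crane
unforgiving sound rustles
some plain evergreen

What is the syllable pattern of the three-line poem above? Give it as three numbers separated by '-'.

Line 1: purple (2), bridge (1), like (1), crane (1) → 5
Line 2: unforgiving (4), sound (1), rustles (2) → 7
Line 3: some (1), plain (1), evergreen (3) → 5

5-7-5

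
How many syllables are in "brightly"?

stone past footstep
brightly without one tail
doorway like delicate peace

2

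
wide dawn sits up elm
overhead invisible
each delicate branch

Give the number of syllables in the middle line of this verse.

7

The middle line: overhead(3) + invisible(4) = 7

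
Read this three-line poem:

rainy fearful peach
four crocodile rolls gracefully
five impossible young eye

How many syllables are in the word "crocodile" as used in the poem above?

"crocodile" has 3 syllables.

3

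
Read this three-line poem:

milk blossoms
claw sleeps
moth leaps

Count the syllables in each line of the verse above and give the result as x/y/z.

Line 1: "milk blossoms": 1+2 = 3
Line 2: "claw sleeps": 1+1 = 2
Line 3: "moth leaps": 1+1 = 2

3/2/2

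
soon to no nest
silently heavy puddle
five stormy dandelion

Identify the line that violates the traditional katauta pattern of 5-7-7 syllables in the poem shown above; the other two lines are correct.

Line 1: soon(1) + to(1) + no(1) + nest(1) = 4 (expected 5)
Line 2: silently(3) + heavy(2) + puddle(2) = 7 ✓
Line 3: five(1) + stormy(2) + dandelion(4) = 7 ✓

The first line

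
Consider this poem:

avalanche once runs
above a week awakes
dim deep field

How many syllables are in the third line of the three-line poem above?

The third line: "dim deep field": 1+1+1 = 3

3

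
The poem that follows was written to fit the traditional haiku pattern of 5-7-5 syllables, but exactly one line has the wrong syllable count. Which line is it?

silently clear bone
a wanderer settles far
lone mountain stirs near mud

Line 1: silently (3), clear (1), bone (1) → 5 ✓
Line 2: a (1), wanderer (3), settles (2), far (1) → 7 ✓
Line 3: lone (1), mountain (2), stirs (1), near (1), mud (1) → 6 (expected 5)

Line 3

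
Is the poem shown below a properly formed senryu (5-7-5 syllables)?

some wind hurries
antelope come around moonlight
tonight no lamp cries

Line 1: some (1), wind (1), hurries (2) → 4 (expected 5)
Line 2: antelope (3), come (1), around (2), moonlight (2) → 8 (expected 7)
Line 3: tonight (2), no (1), lamp (1), cries (1) → 5 ✓

No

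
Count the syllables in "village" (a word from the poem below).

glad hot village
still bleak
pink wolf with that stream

2

"village" has 2 syllables.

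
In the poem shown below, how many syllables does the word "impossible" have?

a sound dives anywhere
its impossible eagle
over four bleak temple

4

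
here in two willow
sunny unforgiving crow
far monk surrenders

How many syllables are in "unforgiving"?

4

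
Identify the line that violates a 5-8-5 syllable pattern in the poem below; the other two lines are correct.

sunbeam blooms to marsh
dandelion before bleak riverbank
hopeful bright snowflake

The second line

Line 1: sunbeam(2) + blooms(1) + to(1) + marsh(1) = 5 ✓
Line 2: dandelion(4) + before(2) + bleak(1) + riverbank(3) = 10 (expected 8)
Line 3: hopeful(2) + bright(1) + snowflake(2) = 5 ✓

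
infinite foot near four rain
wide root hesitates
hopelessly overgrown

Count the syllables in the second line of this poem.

5

The second line: wide (1), root (1), hesitates (3) → 5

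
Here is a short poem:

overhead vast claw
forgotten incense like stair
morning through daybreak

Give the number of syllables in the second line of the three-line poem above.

The second line: forgotten (3), incense (2), like (1), stair (1) → 7

7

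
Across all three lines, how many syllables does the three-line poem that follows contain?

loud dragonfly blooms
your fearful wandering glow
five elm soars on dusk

Line 1: loud(1) + dragonfly(3) + blooms(1) = 5
Line 2: your(1) + fearful(2) + wandering(3) + glow(1) = 7
Line 3: five(1) + elm(1) + soars(1) + on(1) + dusk(1) = 5
Total: 5 + 7 + 5 = 17

17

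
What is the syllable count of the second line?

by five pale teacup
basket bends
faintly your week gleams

3

The second line: "basket bends": 2+1 = 3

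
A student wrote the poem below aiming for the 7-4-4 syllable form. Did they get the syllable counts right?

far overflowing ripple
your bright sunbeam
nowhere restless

Yes

Line 1: "far overflowing ripple": 1+4+2 = 7 ✓
Line 2: "your bright sunbeam": 1+1+2 = 4 ✓
Line 3: "nowhere restless": 2+2 = 4 ✓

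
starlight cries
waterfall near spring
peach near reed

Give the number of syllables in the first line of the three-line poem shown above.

The first line: starlight(2) + cries(1) = 3

3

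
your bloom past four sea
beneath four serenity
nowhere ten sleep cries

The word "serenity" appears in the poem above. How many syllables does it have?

4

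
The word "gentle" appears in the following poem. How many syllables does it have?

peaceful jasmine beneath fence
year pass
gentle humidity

2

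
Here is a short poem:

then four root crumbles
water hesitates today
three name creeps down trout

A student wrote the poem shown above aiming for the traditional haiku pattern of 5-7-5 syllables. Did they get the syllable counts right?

Yes

Line 1: then(1) + four(1) + root(1) + crumbles(2) = 5 ✓
Line 2: water(2) + hesitates(3) + today(2) = 7 ✓
Line 3: three(1) + name(1) + creeps(1) + down(1) + trout(1) = 5 ✓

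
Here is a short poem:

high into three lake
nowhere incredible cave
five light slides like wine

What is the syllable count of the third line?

The third line: five(1) + light(1) + slides(1) + like(1) + wine(1) = 5

5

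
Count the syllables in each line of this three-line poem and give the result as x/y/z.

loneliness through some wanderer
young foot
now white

8/2/2

Line 1: loneliness(3) + through(1) + some(1) + wanderer(3) = 8
Line 2: young(1) + foot(1) = 2
Line 3: now(1) + white(1) = 2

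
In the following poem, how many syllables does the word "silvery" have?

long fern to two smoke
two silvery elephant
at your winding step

3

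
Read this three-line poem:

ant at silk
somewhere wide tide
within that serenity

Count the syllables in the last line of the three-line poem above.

The last line: "within that serenity": 2+1+4 = 7

7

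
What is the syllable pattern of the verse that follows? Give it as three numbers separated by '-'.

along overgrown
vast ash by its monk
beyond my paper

5-5-5

Line 1: "along overgrown": 2+3 = 5
Line 2: "vast ash by its monk": 1+1+1+1+1 = 5
Line 3: "beyond my paper": 2+1+2 = 5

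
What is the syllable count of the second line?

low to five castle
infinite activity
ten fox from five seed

7

The second line: "infinite activity": 3+4 = 7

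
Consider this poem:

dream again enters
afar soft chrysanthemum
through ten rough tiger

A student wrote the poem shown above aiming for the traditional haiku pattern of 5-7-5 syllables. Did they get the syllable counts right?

Line 1: dream(1) + again(2) + enters(2) = 5 ✓
Line 2: afar(2) + soft(1) + chrysanthemum(4) = 7 ✓
Line 3: through(1) + ten(1) + rough(1) + tiger(2) = 5 ✓

Yes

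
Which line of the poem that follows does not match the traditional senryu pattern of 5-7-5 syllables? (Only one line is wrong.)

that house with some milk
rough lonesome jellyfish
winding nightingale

Line 1: that (1), house (1), with (1), some (1), milk (1) → 5 ✓
Line 2: rough (1), lonesome (2), jellyfish (3) → 6 (expected 7)
Line 3: winding (2), nightingale (3) → 5 ✓

The second line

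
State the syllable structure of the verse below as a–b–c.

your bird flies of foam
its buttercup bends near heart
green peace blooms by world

Line 1: your (1), bird (1), flies (1), of (1), foam (1) → 5
Line 2: its (1), buttercup (3), bends (1), near (1), heart (1) → 7
Line 3: green (1), peace (1), blooms (1), by (1), world (1) → 5

5–7–5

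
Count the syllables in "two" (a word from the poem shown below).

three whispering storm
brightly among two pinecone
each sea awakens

"two" has 1 syllable.

1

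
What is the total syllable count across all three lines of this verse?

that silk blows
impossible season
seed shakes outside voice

14

Line 1: "that silk blows": 1+1+1 = 3
Line 2: "impossible season": 4+2 = 6
Line 3: "seed shakes outside voice": 1+1+2+1 = 5
Total: 3 + 6 + 5 = 14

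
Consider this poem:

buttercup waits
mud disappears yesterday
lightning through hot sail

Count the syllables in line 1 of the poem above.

Line 1: "buttercup waits": 3+1 = 4

4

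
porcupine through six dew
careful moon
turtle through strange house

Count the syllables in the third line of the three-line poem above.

The third line: "turtle through strange house": 2+1+1+1 = 5

5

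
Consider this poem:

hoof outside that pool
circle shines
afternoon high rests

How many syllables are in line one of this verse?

5

Line one: "hoof outside that pool": 1+2+1+1 = 5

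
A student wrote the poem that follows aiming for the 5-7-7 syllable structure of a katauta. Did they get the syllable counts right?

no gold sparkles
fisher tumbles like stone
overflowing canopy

No

Line 1: no(1) + gold(1) + sparkles(2) = 4 (expected 5)
Line 2: fisher(2) + tumbles(2) + like(1) + stone(1) = 6 (expected 7)
Line 3: overflowing(4) + canopy(3) = 7 ✓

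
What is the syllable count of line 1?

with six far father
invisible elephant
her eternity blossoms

Line 1: "with six far father": 1+1+1+2 = 5

5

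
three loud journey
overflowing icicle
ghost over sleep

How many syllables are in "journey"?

2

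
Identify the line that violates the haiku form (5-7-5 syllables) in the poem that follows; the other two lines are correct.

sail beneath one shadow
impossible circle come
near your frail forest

Line 1: "sail beneath one shadow": 1+2+1+2 = 6 (expected 5)
Line 2: "impossible circle come": 4+2+1 = 7 ✓
Line 3: "near your frail forest": 1+1+1+2 = 5 ✓

Line 1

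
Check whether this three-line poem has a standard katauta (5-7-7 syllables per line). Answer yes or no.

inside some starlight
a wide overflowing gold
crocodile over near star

Yes

Line 1: "inside some starlight": 2+1+2 = 5 ✓
Line 2: "a wide overflowing gold": 1+1+4+1 = 7 ✓
Line 3: "crocodile over near star": 3+2+1+1 = 7 ✓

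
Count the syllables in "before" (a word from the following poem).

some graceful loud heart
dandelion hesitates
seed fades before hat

"before" has 2 syllables.

2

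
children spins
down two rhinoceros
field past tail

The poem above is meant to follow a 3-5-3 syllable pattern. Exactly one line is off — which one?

Line 1: "children spins": 2+1 = 3 ✓
Line 2: "down two rhinoceros": 1+1+4 = 6 (expected 5)
Line 3: "field past tail": 1+1+1 = 3 ✓

Line 2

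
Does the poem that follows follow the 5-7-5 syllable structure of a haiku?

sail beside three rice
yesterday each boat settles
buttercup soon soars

Yes

Line 1: "sail beside three rice": 1+2+1+1 = 5 ✓
Line 2: "yesterday each boat settles": 3+1+1+2 = 7 ✓
Line 3: "buttercup soon soars": 3+1+1 = 5 ✓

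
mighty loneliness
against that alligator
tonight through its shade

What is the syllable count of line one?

Line one: mighty (2), loneliness (3) → 5

5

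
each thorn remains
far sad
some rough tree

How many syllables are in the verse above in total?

9

Line 1: each (1), thorn (1), remains (2) → 4
Line 2: far (1), sad (1) → 2
Line 3: some (1), rough (1), tree (1) → 3
Total: 4 + 2 + 3 = 9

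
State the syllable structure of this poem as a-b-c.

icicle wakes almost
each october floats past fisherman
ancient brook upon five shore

6-9-7

Line 1: "icicle wakes almost": 3+1+2 = 6
Line 2: "each october floats past fisherman": 1+3+1+1+3 = 9
Line 3: "ancient brook upon five shore": 2+1+2+1+1 = 7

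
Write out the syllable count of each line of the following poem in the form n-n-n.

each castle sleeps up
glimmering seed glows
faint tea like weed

5-5-4

Line 1: "each castle sleeps up": 1+2+1+1 = 5
Line 2: "glimmering seed glows": 3+1+1 = 5
Line 3: "faint tea like weed": 1+1+1+1 = 4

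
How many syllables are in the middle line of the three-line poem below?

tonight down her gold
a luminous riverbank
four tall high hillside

The middle line: a (1), luminous (3), riverbank (3) → 7

7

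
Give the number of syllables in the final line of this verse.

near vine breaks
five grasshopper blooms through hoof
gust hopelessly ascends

6

The final line: gust (1), hopelessly (3), ascends (2) → 6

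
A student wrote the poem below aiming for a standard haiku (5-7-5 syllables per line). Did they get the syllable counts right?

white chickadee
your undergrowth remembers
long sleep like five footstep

Line 1: white(1) + chickadee(3) = 4 (expected 5)
Line 2: your(1) + undergrowth(3) + remembers(3) = 7 ✓
Line 3: long(1) + sleep(1) + like(1) + five(1) + footstep(2) = 6 (expected 5)

No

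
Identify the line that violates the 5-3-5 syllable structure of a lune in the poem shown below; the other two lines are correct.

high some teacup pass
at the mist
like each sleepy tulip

Line 1: high(1) + some(1) + teacup(2) + pass(1) = 5 ✓
Line 2: at(1) + the(1) + mist(1) = 3 ✓
Line 3: like(1) + each(1) + sleepy(2) + tulip(2) = 6 (expected 5)

Line 3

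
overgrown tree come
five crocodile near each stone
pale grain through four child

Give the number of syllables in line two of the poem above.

7

Line two: five(1) + crocodile(3) + near(1) + each(1) + stone(1) = 7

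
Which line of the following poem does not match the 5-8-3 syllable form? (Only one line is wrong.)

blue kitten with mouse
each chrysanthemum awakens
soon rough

The third line

Line 1: blue (1), kitten (2), with (1), mouse (1) → 5 ✓
Line 2: each (1), chrysanthemum (4), awakens (3) → 8 ✓
Line 3: soon (1), rough (1) → 2 (expected 3)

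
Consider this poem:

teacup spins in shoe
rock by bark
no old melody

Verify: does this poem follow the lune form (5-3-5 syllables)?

Line 1: teacup (2), spins (1), in (1), shoe (1) → 5 ✓
Line 2: rock (1), by (1), bark (1) → 3 ✓
Line 3: no (1), old (1), melody (3) → 5 ✓

Yes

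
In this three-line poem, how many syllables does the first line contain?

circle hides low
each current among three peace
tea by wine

The first line: "circle hides low": 2+1+1 = 4

4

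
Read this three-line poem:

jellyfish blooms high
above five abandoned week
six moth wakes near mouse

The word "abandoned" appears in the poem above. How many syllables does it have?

3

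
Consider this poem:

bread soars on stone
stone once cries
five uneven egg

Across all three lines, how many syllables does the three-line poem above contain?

Line 1: bread(1) + soars(1) + on(1) + stone(1) = 4
Line 2: stone(1) + once(1) + cries(1) = 3
Line 3: five(1) + uneven(3) + egg(1) = 5
Total: 4 + 3 + 5 = 12

12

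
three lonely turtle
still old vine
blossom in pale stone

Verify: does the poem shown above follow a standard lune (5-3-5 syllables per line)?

Yes

Line 1: "three lonely turtle": 1+2+2 = 5 ✓
Line 2: "still old vine": 1+1+1 = 3 ✓
Line 3: "blossom in pale stone": 2+1+1+1 = 5 ✓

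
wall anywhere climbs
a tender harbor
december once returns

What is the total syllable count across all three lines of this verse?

16

Line 1: wall (1), anywhere (3), climbs (1) → 5
Line 2: a (1), tender (2), harbor (2) → 5
Line 3: december (3), once (1), returns (2) → 6
Total: 5 + 5 + 6 = 16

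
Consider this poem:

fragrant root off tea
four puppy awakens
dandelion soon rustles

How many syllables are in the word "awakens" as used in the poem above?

3

"awakens" has 3 syllables.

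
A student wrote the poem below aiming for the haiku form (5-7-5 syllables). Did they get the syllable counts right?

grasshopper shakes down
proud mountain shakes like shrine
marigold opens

No

Line 1: "grasshopper shakes down": 3+1+1 = 5 ✓
Line 2: "proud mountain shakes like shrine": 1+2+1+1+1 = 6 (expected 7)
Line 3: "marigold opens": 3+2 = 5 ✓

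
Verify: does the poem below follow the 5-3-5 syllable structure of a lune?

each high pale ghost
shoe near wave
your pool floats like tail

No

Line 1: each(1) + high(1) + pale(1) + ghost(1) = 4 (expected 5)
Line 2: shoe(1) + near(1) + wave(1) = 3 ✓
Line 3: your(1) + pool(1) + floats(1) + like(1) + tail(1) = 5 ✓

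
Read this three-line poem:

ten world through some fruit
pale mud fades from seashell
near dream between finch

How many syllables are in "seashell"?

2

"seashell" has 2 syllables.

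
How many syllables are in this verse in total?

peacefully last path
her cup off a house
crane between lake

14

Line 1: peacefully(3) + last(1) + path(1) = 5
Line 2: her(1) + cup(1) + off(1) + a(1) + house(1) = 5
Line 3: crane(1) + between(2) + lake(1) = 4
Total: 5 + 5 + 4 = 14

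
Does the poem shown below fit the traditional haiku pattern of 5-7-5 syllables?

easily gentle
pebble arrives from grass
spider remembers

No

Line 1: "easily gentle": 3+2 = 5 ✓
Line 2: "pebble arrives from grass": 2+2+1+1 = 6 (expected 7)
Line 3: "spider remembers": 2+3 = 5 ✓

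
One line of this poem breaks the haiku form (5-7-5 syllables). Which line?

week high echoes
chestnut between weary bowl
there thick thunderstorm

Line 1: week (1), high (1), echoes (2) → 4 (expected 5)
Line 2: chestnut (2), between (2), weary (2), bowl (1) → 7 ✓
Line 3: there (1), thick (1), thunderstorm (3) → 5 ✓

The first line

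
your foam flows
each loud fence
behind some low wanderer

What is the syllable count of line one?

Line one: your (1), foam (1), flows (1) → 3

3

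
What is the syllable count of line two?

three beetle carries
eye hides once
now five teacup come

Line two: eye(1) + hides(1) + once(1) = 3

3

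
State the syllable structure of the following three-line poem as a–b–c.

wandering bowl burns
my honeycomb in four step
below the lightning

Line 1: wandering(3) + bowl(1) + burns(1) = 5
Line 2: my(1) + honeycomb(3) + in(1) + four(1) + step(1) = 7
Line 3: below(2) + the(1) + lightning(2) = 5

5–7–5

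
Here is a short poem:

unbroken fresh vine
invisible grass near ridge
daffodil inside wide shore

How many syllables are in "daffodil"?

3

"daffodil" has 3 syllables.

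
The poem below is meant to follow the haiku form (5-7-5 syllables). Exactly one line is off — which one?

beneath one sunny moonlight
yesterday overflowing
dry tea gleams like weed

The first line

Line 1: beneath(2) + one(1) + sunny(2) + moonlight(2) = 7 (expected 5)
Line 2: yesterday(3) + overflowing(4) = 7 ✓
Line 3: dry(1) + tea(1) + gleams(1) + like(1) + weed(1) = 5 ✓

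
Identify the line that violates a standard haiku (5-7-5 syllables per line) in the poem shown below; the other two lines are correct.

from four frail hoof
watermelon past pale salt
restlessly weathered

Line 1: "from four frail hoof": 1+1+1+1 = 4 (expected 5)
Line 2: "watermelon past pale salt": 4+1+1+1 = 7 ✓
Line 3: "restlessly weathered": 3+2 = 5 ✓

The first line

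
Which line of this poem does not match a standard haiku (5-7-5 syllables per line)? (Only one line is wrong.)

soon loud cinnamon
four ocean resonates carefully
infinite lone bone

Line 1: "soon loud cinnamon": 1+1+3 = 5 ✓
Line 2: "four ocean resonates carefully": 1+2+3+3 = 9 (expected 7)
Line 3: "infinite lone bone": 3+1+1 = 5 ✓

The second line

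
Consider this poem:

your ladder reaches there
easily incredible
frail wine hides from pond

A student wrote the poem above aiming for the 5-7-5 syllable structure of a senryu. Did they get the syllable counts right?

No

Line 1: your (1), ladder (2), reaches (2), there (1) → 6 (expected 5)
Line 2: easily (3), incredible (4) → 7 ✓
Line 3: frail (1), wine (1), hides (1), from (1), pond (1) → 5 ✓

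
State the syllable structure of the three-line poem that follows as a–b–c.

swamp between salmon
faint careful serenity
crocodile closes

Line 1: swamp(1) + between(2) + salmon(2) = 5
Line 2: faint(1) + careful(2) + serenity(4) = 7
Line 3: crocodile(3) + closes(2) = 5

5–7–5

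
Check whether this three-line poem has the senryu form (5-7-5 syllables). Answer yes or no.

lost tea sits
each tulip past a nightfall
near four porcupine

No

Line 1: "lost tea sits": 1+1+1 = 3 (expected 5)
Line 2: "each tulip past a nightfall": 1+2+1+1+2 = 7 ✓
Line 3: "near four porcupine": 1+1+3 = 5 ✓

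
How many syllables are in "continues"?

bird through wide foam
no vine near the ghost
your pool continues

3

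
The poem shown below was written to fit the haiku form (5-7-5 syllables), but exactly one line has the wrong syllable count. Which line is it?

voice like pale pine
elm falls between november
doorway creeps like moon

Line 1: voice (1), like (1), pale (1), pine (1) → 4 (expected 5)
Line 2: elm (1), falls (1), between (2), november (3) → 7 ✓
Line 3: doorway (2), creeps (1), like (1), moon (1) → 5 ✓

Line 1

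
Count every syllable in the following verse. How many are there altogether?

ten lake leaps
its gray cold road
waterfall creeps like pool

Line 1: "ten lake leaps": 1+1+1 = 3
Line 2: "its gray cold road": 1+1+1+1 = 4
Line 3: "waterfall creeps like pool": 3+1+1+1 = 6
Total: 3 + 4 + 6 = 13

13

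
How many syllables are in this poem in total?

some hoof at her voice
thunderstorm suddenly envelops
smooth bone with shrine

18

Line 1: some (1), hoof (1), at (1), her (1), voice (1) → 5
Line 2: thunderstorm (3), suddenly (3), envelops (3) → 9
Line 3: smooth (1), bone (1), with (1), shrine (1) → 4
Total: 5 + 9 + 4 = 18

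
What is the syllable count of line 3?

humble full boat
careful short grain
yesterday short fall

5

Line 3: "yesterday short fall": 3+1+1 = 5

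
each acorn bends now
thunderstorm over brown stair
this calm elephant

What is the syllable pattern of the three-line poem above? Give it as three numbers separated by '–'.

5–7–5

Line 1: each (1), acorn (2), bends (1), now (1) → 5
Line 2: thunderstorm (3), over (2), brown (1), stair (1) → 7
Line 3: this (1), calm (1), elephant (3) → 5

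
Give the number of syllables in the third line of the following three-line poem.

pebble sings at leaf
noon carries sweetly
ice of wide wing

4

The third line: ice (1), of (1), wide (1), wing (1) → 4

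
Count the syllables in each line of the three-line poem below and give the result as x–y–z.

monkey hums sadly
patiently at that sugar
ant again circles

5–7–5

Line 1: monkey (2), hums (1), sadly (2) → 5
Line 2: patiently (3), at (1), that (1), sugar (2) → 7
Line 3: ant (1), again (2), circles (2) → 5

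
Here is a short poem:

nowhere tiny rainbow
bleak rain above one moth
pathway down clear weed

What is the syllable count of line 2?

Line 2: bleak (1), rain (1), above (2), one (1), moth (1) → 6

6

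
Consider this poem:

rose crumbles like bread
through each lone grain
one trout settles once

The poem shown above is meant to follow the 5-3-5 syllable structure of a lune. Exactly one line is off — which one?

Line 1: rose(1) + crumbles(2) + like(1) + bread(1) = 5 ✓
Line 2: through(1) + each(1) + lone(1) + grain(1) = 4 (expected 3)
Line 3: one(1) + trout(1) + settles(2) + once(1) = 5 ✓

Line 2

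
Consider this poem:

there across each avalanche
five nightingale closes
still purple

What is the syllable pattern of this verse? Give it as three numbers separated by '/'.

Line 1: there (1), across (2), each (1), avalanche (3) → 7
Line 2: five (1), nightingale (3), closes (2) → 6
Line 3: still (1), purple (2) → 3

7/6/3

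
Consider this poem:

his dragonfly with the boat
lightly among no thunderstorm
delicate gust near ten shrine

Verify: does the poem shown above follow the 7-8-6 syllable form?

No

Line 1: his(1) + dragonfly(3) + with(1) + the(1) + boat(1) = 7 ✓
Line 2: lightly(2) + among(2) + no(1) + thunderstorm(3) = 8 ✓
Line 3: delicate(3) + gust(1) + near(1) + ten(1) + shrine(1) = 7 (expected 6)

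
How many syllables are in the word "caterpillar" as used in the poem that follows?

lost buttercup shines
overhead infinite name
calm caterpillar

4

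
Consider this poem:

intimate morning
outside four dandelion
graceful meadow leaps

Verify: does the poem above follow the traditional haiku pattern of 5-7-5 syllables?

Yes

Line 1: intimate (3), morning (2) → 5 ✓
Line 2: outside (2), four (1), dandelion (4) → 7 ✓
Line 3: graceful (2), meadow (2), leaps (1) → 5 ✓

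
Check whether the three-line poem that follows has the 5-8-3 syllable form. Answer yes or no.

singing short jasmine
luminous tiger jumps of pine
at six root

Yes

Line 1: singing(2) + short(1) + jasmine(2) = 5 ✓
Line 2: luminous(3) + tiger(2) + jumps(1) + of(1) + pine(1) = 8 ✓
Line 3: at(1) + six(1) + root(1) = 3 ✓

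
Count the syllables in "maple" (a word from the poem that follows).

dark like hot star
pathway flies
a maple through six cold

2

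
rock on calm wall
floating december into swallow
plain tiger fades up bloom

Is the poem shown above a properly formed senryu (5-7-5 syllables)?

Line 1: rock(1) + on(1) + calm(1) + wall(1) = 4 (expected 5)
Line 2: floating(2) + december(3) + into(2) + swallow(2) = 9 (expected 7)
Line 3: plain(1) + tiger(2) + fades(1) + up(1) + bloom(1) = 6 (expected 5)

No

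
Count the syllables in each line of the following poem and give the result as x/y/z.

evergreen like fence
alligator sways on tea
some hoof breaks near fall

5/7/5

Line 1: evergreen(3) + like(1) + fence(1) = 5
Line 2: alligator(4) + sways(1) + on(1) + tea(1) = 7
Line 3: some(1) + hoof(1) + breaks(1) + near(1) + fall(1) = 5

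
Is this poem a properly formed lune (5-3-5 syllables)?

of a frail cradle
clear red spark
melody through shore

Line 1: "of a frail cradle": 1+1+1+2 = 5 ✓
Line 2: "clear red spark": 1+1+1 = 3 ✓
Line 3: "melody through shore": 3+1+1 = 5 ✓

Yes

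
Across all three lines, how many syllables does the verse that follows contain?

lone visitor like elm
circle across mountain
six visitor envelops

Line 1: lone (1), visitor (3), like (1), elm (1) → 6
Line 2: circle (2), across (2), mountain (2) → 6
Line 3: six (1), visitor (3), envelops (3) → 7
Total: 6 + 6 + 7 = 19

19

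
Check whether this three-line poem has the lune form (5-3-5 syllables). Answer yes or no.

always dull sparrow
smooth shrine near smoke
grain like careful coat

Line 1: always(2) + dull(1) + sparrow(2) = 5 ✓
Line 2: smooth(1) + shrine(1) + near(1) + smoke(1) = 4 (expected 3)
Line 3: grain(1) + like(1) + careful(2) + coat(1) = 5 ✓

No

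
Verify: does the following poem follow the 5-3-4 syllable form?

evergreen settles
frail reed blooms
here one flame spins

Yes

Line 1: "evergreen settles": 3+2 = 5 ✓
Line 2: "frail reed blooms": 1+1+1 = 3 ✓
Line 3: "here one flame spins": 1+1+1+1 = 4 ✓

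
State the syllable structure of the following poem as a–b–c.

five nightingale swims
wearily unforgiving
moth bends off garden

5–7–5

Line 1: five(1) + nightingale(3) + swims(1) = 5
Line 2: wearily(3) + unforgiving(4) = 7
Line 3: moth(1) + bends(1) + off(1) + garden(2) = 5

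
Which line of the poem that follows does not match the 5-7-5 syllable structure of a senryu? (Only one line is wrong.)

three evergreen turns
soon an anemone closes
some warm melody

Line 2

Line 1: three (1), evergreen (3), turns (1) → 5 ✓
Line 2: soon (1), an (1), anemone (4), closes (2) → 8 (expected 7)
Line 3: some (1), warm (1), melody (3) → 5 ✓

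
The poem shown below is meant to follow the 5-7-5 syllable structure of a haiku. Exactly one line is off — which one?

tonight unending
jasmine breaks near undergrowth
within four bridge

Line 1: tonight(2) + unending(3) = 5 ✓
Line 2: jasmine(2) + breaks(1) + near(1) + undergrowth(3) = 7 ✓
Line 3: within(2) + four(1) + bridge(1) = 4 (expected 5)

The third line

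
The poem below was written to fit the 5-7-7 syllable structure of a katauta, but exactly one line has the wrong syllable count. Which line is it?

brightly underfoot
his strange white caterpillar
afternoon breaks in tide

Line 1: "brightly underfoot": 2+3 = 5 ✓
Line 2: "his strange white caterpillar": 1+1+1+4 = 7 ✓
Line 3: "afternoon breaks in tide": 3+1+1+1 = 6 (expected 7)

The third line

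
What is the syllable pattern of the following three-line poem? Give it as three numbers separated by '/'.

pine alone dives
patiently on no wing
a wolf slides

4/6/3

Line 1: pine(1) + alone(2) + dives(1) = 4
Line 2: patiently(3) + on(1) + no(1) + wing(1) = 6
Line 3: a(1) + wolf(1) + slides(1) = 3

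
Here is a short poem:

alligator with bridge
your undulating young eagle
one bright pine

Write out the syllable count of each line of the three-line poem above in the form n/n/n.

6/8/3

Line 1: "alligator with bridge": 4+1+1 = 6
Line 2: "your undulating young eagle": 1+4+1+2 = 8
Line 3: "one bright pine": 1+1+1 = 3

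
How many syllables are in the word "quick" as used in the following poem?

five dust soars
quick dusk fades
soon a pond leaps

1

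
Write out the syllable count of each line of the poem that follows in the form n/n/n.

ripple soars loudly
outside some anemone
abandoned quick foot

Line 1: ripple(2) + soars(1) + loudly(2) = 5
Line 2: outside(2) + some(1) + anemone(4) = 7
Line 3: abandoned(3) + quick(1) + foot(1) = 5

5/7/5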